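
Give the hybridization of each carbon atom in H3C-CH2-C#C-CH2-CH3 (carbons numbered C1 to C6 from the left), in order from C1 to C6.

C1 sp3, C2 sp3, C3 sp, C4 sp, C5 sp3, C6 sp3

C1: 4 σ bonds — 4 electron domains, sp3.
C2 carries 4 σ bonds, giving a steric number of 4, so it is sp3.
C3 has 2 σ bonds, plus two π bonds: steric number 2 → sp.
C4 is sp: 2 σ bonds, plus two π bonds, 2 electron-density regions.
C5 has 4 σ bonds: steric number 4 → sp3.
C6 — 4 σ bonds. Steric number 4, so sp3.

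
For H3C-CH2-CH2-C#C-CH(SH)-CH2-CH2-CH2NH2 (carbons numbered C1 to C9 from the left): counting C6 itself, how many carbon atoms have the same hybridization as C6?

7

C6 is sp3 (only σ bonds).
C1: sp3 ✓
C2: sp3 ✓
C3: sp3 ✓
C4: sp
C5: sp
C6: sp3 ✓
C7: sp3 ✓
C8: sp3 ✓
C9: sp3 ✓
7 carbons are sp3.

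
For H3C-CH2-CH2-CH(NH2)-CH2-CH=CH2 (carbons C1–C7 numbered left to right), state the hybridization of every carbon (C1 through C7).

C1: 4 σ bonds; 4 regions of electron density → sp3.
C2 (4 σ bonds) has steric number 4: sp3.
C3 is sp3: 4 σ bonds, 4 electron-density regions.
C4: 4 σ bonds — 4 electron domains, sp3.
C5 has 4 σ bonds: steric number 4 → sp3.
C6 is sp2: 3 σ bonds, plus one π bond, 3 electron-density regions.
C7: 3 σ bonds, plus one π bond; 3 regions of electron density → sp2.

C1 sp3, C2 sp3, C3 sp3, C4 sp3, C5 sp3, C6 sp2, C7 sp2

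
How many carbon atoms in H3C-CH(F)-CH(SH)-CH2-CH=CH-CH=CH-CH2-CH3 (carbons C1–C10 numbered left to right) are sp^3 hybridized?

C1: sp3 ✓
C2: sp3 ✓
C3: sp3 ✓
C4: sp3 ✓
C5: sp2
C6: sp2
C7: sp2
C8: sp2
C9: sp3 ✓
C10: sp3 ✓
C1, C2, C3, C4, C9, C10 → 6 sp3 carbons.

6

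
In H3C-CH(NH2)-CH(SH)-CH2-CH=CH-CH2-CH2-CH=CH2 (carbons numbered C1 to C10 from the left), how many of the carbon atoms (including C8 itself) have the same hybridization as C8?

C8 is sp3 (only σ bonds).
C1: sp3 ✓
C2: sp3 ✓
C3: sp3 ✓
C4: sp3 ✓
C5: sp2
C6: sp2
C7: sp3 ✓
C8: sp3 ✓
C9: sp2
C10: sp2
6 carbons are sp3.

6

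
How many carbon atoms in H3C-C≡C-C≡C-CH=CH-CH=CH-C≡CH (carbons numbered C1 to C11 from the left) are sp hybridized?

6

C1: sp3
C2: sp ✓
C3: sp ✓
C4: sp ✓
C5: sp ✓
C6: sp2
C7: sp2
C8: sp2
C9: sp2
C10: sp ✓
C11: sp ✓
C2, C3, C4, C5, C10, C11 → 6 sp carbons.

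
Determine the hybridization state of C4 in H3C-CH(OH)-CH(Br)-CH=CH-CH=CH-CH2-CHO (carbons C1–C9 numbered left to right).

sp2

C4: 3 σ bonds, plus one π bond — 3 electron domains, sp2.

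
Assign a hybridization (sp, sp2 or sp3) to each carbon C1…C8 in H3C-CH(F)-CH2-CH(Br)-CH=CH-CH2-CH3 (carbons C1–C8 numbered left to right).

C1 sp3, C2 sp3, C3 sp3, C4 sp3, C5 sp2, C6 sp2, C7 sp3, C8 sp3

C1 — 4 σ bonds. Steric number 4, so sp3.
C2: 4 σ bonds; 4 regions of electron density → sp3.
C3: 4 σ bonds; 4 regions of electron density → sp3.
C4 (4 σ bonds) has steric number 4: sp3.
C5 carries 3 σ bonds, plus one π bond, giving a steric number of 3, so it is sp2.
C6: 3 σ bonds, plus one π bond; 3 regions of electron density → sp2.
C7 has 4 σ bonds: steric number 4 → sp3.
C8 carries 4 σ bonds, giving a steric number of 4, so it is sp3.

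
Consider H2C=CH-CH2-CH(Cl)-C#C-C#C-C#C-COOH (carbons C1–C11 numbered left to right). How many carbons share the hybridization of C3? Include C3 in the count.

C3 is sp3 (only σ bonds).
C1: sp2
C2: sp2
C3: sp3 ✓
C4: sp3 ✓
C5: sp
C6: sp
C7: sp
C8: sp
C9: sp
C10: sp
C11: sp2
2 carbons are sp3.

2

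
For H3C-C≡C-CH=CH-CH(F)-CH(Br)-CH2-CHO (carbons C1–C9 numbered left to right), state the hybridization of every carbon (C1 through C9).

C1 has 4 σ bonds: steric number 4 → sp3.
C2 (2 σ bonds, plus two π bonds) has steric number 2: sp.
C3: 2 σ bonds, plus two π bonds; 2 regions of electron density → sp.
C4 — 3 σ bonds, plus one π bond. Steric number 3, so sp2.
C5 (3 σ bonds, plus one π bond) has steric number 3: sp2.
C6 carries 4 σ bonds, giving a steric number of 4, so it is sp3.
C7 (4 σ bonds) has steric number 4: sp3.
C8 carries 4 σ bonds, giving a steric number of 4, so it is sp3.
C9 — 3 σ bonds, plus one π bond. Steric number 3, so sp2.

C1 sp3, C2 sp, C3 sp, C4 sp2, C5 sp2, C6 sp3, C7 sp3, C8 sp3, C9 sp2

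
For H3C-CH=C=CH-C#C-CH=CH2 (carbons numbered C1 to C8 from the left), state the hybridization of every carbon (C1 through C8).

C1 sp3, C2 sp2, C3 sp, C4 sp2, C5 sp, C6 sp, C7 sp2, C8 sp2

C1 is sp3: 4 σ bonds, 4 electron-density regions.
C2 carries 3 σ bonds, plus one π bond, giving a steric number of 3, so it is sp2.
C3 is sp: 2 σ bonds, plus two π bonds, 2 electron-density regions.
C4 is sp2: 3 σ bonds, plus one π bond, 3 electron-density regions.
C5 has 2 σ bonds, plus two π bonds: steric number 2 → sp.
C6: 2 σ bonds, plus two π bonds — 2 electron domains, sp.
C7: 3 σ bonds, plus one π bond; 3 regions of electron density → sp2.
C8 is sp2: 3 σ bonds, plus one π bond, 3 electron-density regions.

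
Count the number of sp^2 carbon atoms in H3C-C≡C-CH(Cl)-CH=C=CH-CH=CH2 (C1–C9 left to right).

4

C1: sp3
C2: sp
C3: sp
C4: sp3
C5: sp2 ✓
C6: sp
C7: sp2 ✓
C8: sp2 ✓
C9: sp2 ✓
C5, C7, C8, C9 → 4 sp2 carbons.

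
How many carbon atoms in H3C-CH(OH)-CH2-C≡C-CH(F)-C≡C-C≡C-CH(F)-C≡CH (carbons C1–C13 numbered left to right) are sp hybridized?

C1: sp3
C2: sp3
C3: sp3
C4: sp ✓
C5: sp ✓
C6: sp3
C7: sp ✓
C8: sp ✓
C9: sp ✓
C10: sp ✓
C11: sp3
C12: sp ✓
C13: sp ✓
C4, C5, C7, C8, C9, C10, C12, C13 → 8 sp carbons.

8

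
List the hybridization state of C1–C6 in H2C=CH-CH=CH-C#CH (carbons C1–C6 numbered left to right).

C1 sp2, C2 sp2, C3 sp2, C4 sp2, C5 sp, C6 sp

C1 has 3 σ bonds, plus one π bond: steric number 3 → sp2.
C2 — 3 σ bonds, plus one π bond. Steric number 3, so sp2.
C3: 3 σ bonds, plus one π bond; 3 regions of electron density → sp2.
C4 is sp2: 3 σ bonds, plus one π bond, 3 electron-density regions.
C5: 2 σ bonds, plus two π bonds; 2 regions of electron density → sp.
C6: 2 σ bonds, plus two π bonds; 2 regions of electron density → sp.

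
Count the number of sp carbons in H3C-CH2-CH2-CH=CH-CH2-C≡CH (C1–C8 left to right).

2

C1: sp3
C2: sp3
C3: sp3
C4: sp2
C5: sp2
C6: sp3
C7: sp ✓
C8: sp ✓
C7, C8 → 2 sp carbons.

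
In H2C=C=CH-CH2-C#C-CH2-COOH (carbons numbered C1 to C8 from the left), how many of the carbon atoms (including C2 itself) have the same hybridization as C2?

C2 is sp (two π bonds).
C1: sp2
C2: sp ✓
C3: sp2
C4: sp3
C5: sp ✓
C6: sp ✓
C7: sp3
C8: sp2
3 carbons are sp.

3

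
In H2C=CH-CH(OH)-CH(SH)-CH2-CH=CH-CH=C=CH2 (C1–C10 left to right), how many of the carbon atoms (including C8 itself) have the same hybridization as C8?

6

C8 is sp2 (one π bond).
C1: sp2 ✓
C2: sp2 ✓
C3: sp3
C4: sp3
C5: sp3
C6: sp2 ✓
C7: sp2 ✓
C8: sp2 ✓
C9: sp
C10: sp2 ✓
6 carbons are sp2.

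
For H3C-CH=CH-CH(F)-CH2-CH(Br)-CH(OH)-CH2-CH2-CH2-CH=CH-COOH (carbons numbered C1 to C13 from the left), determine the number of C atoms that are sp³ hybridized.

8

C1: sp3 ✓
C2: sp2
C3: sp2
C4: sp3 ✓
C5: sp3 ✓
C6: sp3 ✓
C7: sp3 ✓
C8: sp3 ✓
C9: sp3 ✓
C10: sp3 ✓
C11: sp2
C12: sp2
C13: sp2
C1, C4, C5, C6, C7, C8, C9, C10 → 8 sp3 carbons.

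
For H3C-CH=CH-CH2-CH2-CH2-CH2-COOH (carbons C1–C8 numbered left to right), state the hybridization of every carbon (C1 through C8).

C1 sp3, C2 sp2, C3 sp2, C4 sp3, C5 sp3, C6 sp3, C7 sp3, C8 sp2

C1 has 4 σ bonds: steric number 4 → sp3.
C2: 3 σ bonds, plus one π bond; 3 regions of electron density → sp2.
C3 — 3 σ bonds, plus one π bond. Steric number 3, so sp2.
C4 — 4 σ bonds. Steric number 4, so sp3.
C5 carries 4 σ bonds, giving a steric number of 4, so it is sp3.
C6 carries 4 σ bonds, giving a steric number of 4, so it is sp3.
C7 (4 σ bonds) has steric number 4: sp3.
C8 has 3 σ bonds, plus one π bond: steric number 3 → sp2.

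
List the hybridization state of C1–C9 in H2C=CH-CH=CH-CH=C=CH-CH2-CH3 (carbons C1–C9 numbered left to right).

C1 sp2, C2 sp2, C3 sp2, C4 sp2, C5 sp2, C6 sp, C7 sp2, C8 sp3, C9 sp3

C1: 3 σ bonds, plus one π bond — 3 electron domains, sp2.
C2: 3 σ bonds, plus one π bond — 3 electron domains, sp2.
C3 has 3 σ bonds, plus one π bond: steric number 3 → sp2.
C4 (3 σ bonds, plus one π bond) has steric number 3: sp2.
C5: 3 σ bonds, plus one π bond — 3 electron domains, sp2.
C6: 2 σ bonds, plus two π bonds; 2 regions of electron density → sp.
C7: 3 σ bonds, plus one π bond — 3 electron domains, sp2.
C8 is sp3: 4 σ bonds, 4 electron-density regions.
C9 — 4 σ bonds. Steric number 4, so sp3.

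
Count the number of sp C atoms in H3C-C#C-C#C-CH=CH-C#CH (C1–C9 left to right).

6

C1: sp3
C2: sp ✓
C3: sp ✓
C4: sp ✓
C5: sp ✓
C6: sp2
C7: sp2
C8: sp ✓
C9: sp ✓
C2, C3, C4, C5, C8, C9 → 6 sp carbons.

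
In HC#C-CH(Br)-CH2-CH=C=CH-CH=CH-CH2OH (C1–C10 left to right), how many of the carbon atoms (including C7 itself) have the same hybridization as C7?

4

C7 is sp2 (one π bond).
C1: sp
C2: sp
C3: sp3
C4: sp3
C5: sp2 ✓
C6: sp
C7: sp2 ✓
C8: sp2 ✓
C9: sp2 ✓
C10: sp3
4 carbons are sp2.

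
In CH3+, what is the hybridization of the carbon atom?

sp^2

Three σ bonds to H, empty p orbital → sp2, trigonal planar.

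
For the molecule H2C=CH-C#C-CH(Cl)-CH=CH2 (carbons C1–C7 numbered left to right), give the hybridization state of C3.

sp

C3: 2 σ bonds, plus two π bonds; 2 regions of electron density → sp.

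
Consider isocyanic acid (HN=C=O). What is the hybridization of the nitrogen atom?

The nitrogen atom — 2 σ bonds and 1 lone pair, plus one π bond. Steric number 3, so sp2.

sp2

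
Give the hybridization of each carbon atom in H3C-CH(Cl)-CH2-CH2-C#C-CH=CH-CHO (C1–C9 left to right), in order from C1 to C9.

C1 (4 σ bonds) has steric number 4: sp3.
C2 has 4 σ bonds: steric number 4 → sp3.
C3 — 4 σ bonds. Steric number 4, so sp3.
C4 has 4 σ bonds: steric number 4 → sp3.
C5 (2 σ bonds, plus two π bonds) has steric number 2: sp.
C6 (2 σ bonds, plus two π bonds) has steric number 2: sp.
C7 (3 σ bonds, plus one π bond) has steric number 3: sp2.
C8 — 3 σ bonds, plus one π bond. Steric number 3, so sp2.
C9: 3 σ bonds, plus one π bond; 3 regions of electron density → sp2.

C1 sp3, C2 sp3, C3 sp3, C4 sp3, C5 sp, C6 sp, C7 sp2, C8 sp2, C9 sp2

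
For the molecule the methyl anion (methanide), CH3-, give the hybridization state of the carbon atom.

Three σ bonds + one lone pair = steric number 4 → sp3, pyramidal.

sp³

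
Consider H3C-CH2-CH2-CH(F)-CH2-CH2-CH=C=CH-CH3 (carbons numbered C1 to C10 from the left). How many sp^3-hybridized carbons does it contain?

C1: sp3 ✓
C2: sp3 ✓
C3: sp3 ✓
C4: sp3 ✓
C5: sp3 ✓
C6: sp3 ✓
C7: sp2
C8: sp
C9: sp2
C10: sp3 ✓
C1, C2, C3, C4, C5, C6, C10 → 7 sp3 carbons.

7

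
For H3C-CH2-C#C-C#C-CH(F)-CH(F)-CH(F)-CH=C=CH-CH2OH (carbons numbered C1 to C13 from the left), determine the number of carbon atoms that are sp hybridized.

5

C1: sp3
C2: sp3
C3: sp ✓
C4: sp ✓
C5: sp ✓
C6: sp ✓
C7: sp3
C8: sp3
C9: sp3
C10: sp2
C11: sp ✓
C12: sp2
C13: sp3
C3, C4, C5, C6, C11 → 5 sp carbons.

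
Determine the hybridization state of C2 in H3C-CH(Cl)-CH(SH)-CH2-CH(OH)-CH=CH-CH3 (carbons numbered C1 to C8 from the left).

sp³

C2 is sp3: 4 σ bonds, 4 electron-density regions.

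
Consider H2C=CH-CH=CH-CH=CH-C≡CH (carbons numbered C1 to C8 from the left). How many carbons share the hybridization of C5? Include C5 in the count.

6

C5 is sp2 (one π bond).
C1: sp2 ✓
C2: sp2 ✓
C3: sp2 ✓
C4: sp2 ✓
C5: sp2 ✓
C6: sp2 ✓
C7: sp
C8: sp
6 carbons are sp2.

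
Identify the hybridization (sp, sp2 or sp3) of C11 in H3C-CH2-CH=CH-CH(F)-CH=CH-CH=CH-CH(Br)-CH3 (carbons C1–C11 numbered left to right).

C11 (4 σ bonds) has steric number 4: sp3.

sp^3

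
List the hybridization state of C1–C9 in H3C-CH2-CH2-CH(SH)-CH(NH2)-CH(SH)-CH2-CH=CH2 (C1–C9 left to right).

C1 has 4 σ bonds: steric number 4 → sp3.
C2 has 4 σ bonds: steric number 4 → sp3.
C3 (4 σ bonds) has steric number 4: sp3.
C4 has 4 σ bonds: steric number 4 → sp3.
C5: 4 σ bonds; 4 regions of electron density → sp3.
C6 — 4 σ bonds. Steric number 4, so sp3.
C7 is sp3: 4 σ bonds, 4 electron-density regions.
C8 — 3 σ bonds, plus one π bond. Steric number 3, so sp2.
C9: 3 σ bonds, plus one π bond — 3 electron domains, sp2.

C1 sp3, C2 sp3, C3 sp3, C4 sp3, C5 sp3, C6 sp3, C7 sp3, C8 sp2, C9 sp2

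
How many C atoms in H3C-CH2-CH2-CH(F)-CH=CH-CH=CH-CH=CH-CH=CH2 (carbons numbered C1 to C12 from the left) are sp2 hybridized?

C1: sp3
C2: sp3
C3: sp3
C4: sp3
C5: sp2 ✓
C6: sp2 ✓
C7: sp2 ✓
C8: sp2 ✓
C9: sp2 ✓
C10: sp2 ✓
C11: sp2 ✓
C12: sp2 ✓
C5, C6, C7, C8, C9, C10, C11, C12 → 8 sp2 carbons.

8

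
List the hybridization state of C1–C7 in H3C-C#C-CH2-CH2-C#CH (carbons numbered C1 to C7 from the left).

C1 — 4 σ bonds. Steric number 4, so sp3.
C2 has 2 σ bonds, plus two π bonds: steric number 2 → sp.
C3: 2 σ bonds, plus two π bonds — 2 electron domains, sp.
C4 carries 4 σ bonds, giving a steric number of 4, so it is sp3.
C5 is sp3: 4 σ bonds, 4 electron-density regions.
C6 (2 σ bonds, plus two π bonds) has steric number 2: sp.
C7 has 2 σ bonds, plus two π bonds: steric number 2 → sp.

C1 sp3, C2 sp, C3 sp, C4 sp3, C5 sp3, C6 sp, C7 sp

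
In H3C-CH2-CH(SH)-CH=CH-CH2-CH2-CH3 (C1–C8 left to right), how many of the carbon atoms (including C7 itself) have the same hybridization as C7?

C7 is sp3 (only σ bonds).
C1: sp3 ✓
C2: sp3 ✓
C3: sp3 ✓
C4: sp2
C5: sp2
C6: sp3 ✓
C7: sp3 ✓
C8: sp3 ✓
6 carbons are sp3.

6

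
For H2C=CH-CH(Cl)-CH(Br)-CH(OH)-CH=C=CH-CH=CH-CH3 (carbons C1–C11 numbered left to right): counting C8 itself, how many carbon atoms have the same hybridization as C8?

C8 is sp2 (one π bond).
C1: sp2 ✓
C2: sp2 ✓
C3: sp3
C4: sp3
C5: sp3
C6: sp2 ✓
C7: sp
C8: sp2 ✓
C9: sp2 ✓
C10: sp2 ✓
C11: sp3
6 carbons are sp2.

6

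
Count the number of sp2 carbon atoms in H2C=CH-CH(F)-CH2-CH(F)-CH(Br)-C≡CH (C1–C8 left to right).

2

C1: sp2 ✓
C2: sp2 ✓
C3: sp3
C4: sp3
C5: sp3
C6: sp3
C7: sp
C8: sp
C1, C2 → 2 sp2 carbons.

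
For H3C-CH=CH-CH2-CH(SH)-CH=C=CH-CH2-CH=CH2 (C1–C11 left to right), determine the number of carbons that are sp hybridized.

C1: sp3
C2: sp2
C3: sp2
C4: sp3
C5: sp3
C6: sp2
C7: sp ✓
C8: sp2
C9: sp3
C10: sp2
C11: sp2
C7 → 1 sp carbon.

1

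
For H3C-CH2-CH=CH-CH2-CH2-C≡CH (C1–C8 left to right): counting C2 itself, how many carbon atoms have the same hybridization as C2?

C2 is sp3 (only σ bonds).
C1: sp3 ✓
C2: sp3 ✓
C3: sp2
C4: sp2
C5: sp3 ✓
C6: sp3 ✓
C7: sp
C8: sp
4 carbons are sp3.

4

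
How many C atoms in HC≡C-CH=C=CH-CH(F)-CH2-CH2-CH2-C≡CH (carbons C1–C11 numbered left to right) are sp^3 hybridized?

4

C1: sp
C2: sp
C3: sp2
C4: sp
C5: sp2
C6: sp3 ✓
C7: sp3 ✓
C8: sp3 ✓
C9: sp3 ✓
C10: sp
C11: sp
C6, C7, C8, C9 → 4 sp3 carbons.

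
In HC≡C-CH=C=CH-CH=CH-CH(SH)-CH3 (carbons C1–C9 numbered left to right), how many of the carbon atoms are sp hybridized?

C1: sp ✓
C2: sp ✓
C3: sp2
C4: sp ✓
C5: sp2
C6: sp2
C7: sp2
C8: sp3
C9: sp3
C1, C2, C4 → 3 sp carbons.

3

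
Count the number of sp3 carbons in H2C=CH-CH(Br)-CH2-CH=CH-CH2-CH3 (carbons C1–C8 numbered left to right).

C1: sp2
C2: sp2
C3: sp3 ✓
C4: sp3 ✓
C5: sp2
C6: sp2
C7: sp3 ✓
C8: sp3 ✓
C3, C4, C7, C8 → 4 sp3 carbons.

4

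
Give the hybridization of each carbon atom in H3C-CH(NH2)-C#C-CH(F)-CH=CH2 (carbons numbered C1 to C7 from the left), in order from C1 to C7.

C1 sp3, C2 sp3, C3 sp, C4 sp, C5 sp3, C6 sp2, C7 sp2

C1 has 4 σ bonds: steric number 4 → sp3.
C2 (4 σ bonds) has steric number 4: sp3.
C3 (2 σ bonds, plus two π bonds) has steric number 2: sp.
C4 has 2 σ bonds, plus two π bonds: steric number 2 → sp.
C5 — 4 σ bonds. Steric number 4, so sp3.
C6: 3 σ bonds, plus one π bond; 3 regions of electron density → sp2.
C7 — 3 σ bonds, plus one π bond. Steric number 3, so sp2.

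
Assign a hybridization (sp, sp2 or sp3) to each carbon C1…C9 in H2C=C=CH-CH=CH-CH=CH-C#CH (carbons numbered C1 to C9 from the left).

C1 sp2, C2 sp, C3 sp2, C4 sp2, C5 sp2, C6 sp2, C7 sp2, C8 sp, C9 sp

C1 is sp2: 3 σ bonds, plus one π bond, 3 electron-density regions.
C2 carries 2 σ bonds, plus two π bonds, giving a steric number of 2, so it is sp.
C3: 3 σ bonds, plus one π bond — 3 electron domains, sp2.
C4: 3 σ bonds, plus one π bond; 3 regions of electron density → sp2.
C5 has 3 σ bonds, plus one π bond: steric number 3 → sp2.
C6 carries 3 σ bonds, plus one π bond, giving a steric number of 3, so it is sp2.
C7 — 3 σ bonds, plus one π bond. Steric number 3, so sp2.
C8 is sp: 2 σ bonds, plus two π bonds, 2 electron-density regions.
C9 carries 2 σ bonds, plus two π bonds, giving a steric number of 2, so it is sp.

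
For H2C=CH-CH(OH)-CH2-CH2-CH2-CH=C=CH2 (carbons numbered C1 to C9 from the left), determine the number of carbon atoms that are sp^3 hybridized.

C1: sp2
C2: sp2
C3: sp3 ✓
C4: sp3 ✓
C5: sp3 ✓
C6: sp3 ✓
C7: sp2
C8: sp
C9: sp2
C3, C4, C5, C6 → 4 sp3 carbons.

4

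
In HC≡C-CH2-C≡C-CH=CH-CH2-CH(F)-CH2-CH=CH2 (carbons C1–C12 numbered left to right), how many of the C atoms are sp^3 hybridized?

C1: sp
C2: sp
C3: sp3 ✓
C4: sp
C5: sp
C6: sp2
C7: sp2
C8: sp3 ✓
C9: sp3 ✓
C10: sp3 ✓
C11: sp2
C12: sp2
C3, C8, C9, C10 → 4 sp3 carbons.

4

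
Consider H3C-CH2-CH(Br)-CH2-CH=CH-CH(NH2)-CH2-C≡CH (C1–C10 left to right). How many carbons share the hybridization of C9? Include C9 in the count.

2

C9 is sp (two π bonds).
C1: sp3
C2: sp3
C3: sp3
C4: sp3
C5: sp2
C6: sp2
C7: sp3
C8: sp3
C9: sp ✓
C10: sp ✓
2 carbons are sp.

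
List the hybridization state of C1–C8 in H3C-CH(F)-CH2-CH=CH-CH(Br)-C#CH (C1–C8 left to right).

C1 sp3, C2 sp3, C3 sp3, C4 sp2, C5 sp2, C6 sp3, C7 sp, C8 sp

C1: 4 σ bonds — 4 electron domains, sp3.
C2 carries 4 σ bonds, giving a steric number of 4, so it is sp3.
C3 carries 4 σ bonds, giving a steric number of 4, so it is sp3.
C4 has 3 σ bonds, plus one π bond: steric number 3 → sp2.
C5: 3 σ bonds, plus one π bond — 3 electron domains, sp2.
C6 is sp3: 4 σ bonds, 4 electron-density regions.
C7: 2 σ bonds, plus two π bonds; 2 regions of electron density → sp.
C8 carries 2 σ bonds, plus two π bonds, giving a steric number of 2, so it is sp.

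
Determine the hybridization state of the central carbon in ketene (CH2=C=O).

sp

The central carbon — 2 σ bonds, plus two π bonds. Steric number 2, so sp.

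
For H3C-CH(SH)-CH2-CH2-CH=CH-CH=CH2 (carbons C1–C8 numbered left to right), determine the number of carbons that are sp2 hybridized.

4

C1: sp3
C2: sp3
C3: sp3
C4: sp3
C5: sp2 ✓
C6: sp2 ✓
C7: sp2 ✓
C8: sp2 ✓
C5, C6, C7, C8 → 4 sp2 carbons.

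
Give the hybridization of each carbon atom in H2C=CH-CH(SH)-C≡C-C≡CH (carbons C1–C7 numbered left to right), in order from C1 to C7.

C1: 3 σ bonds, plus one π bond — 3 electron domains, sp2.
C2: 3 σ bonds, plus one π bond; 3 regions of electron density → sp2.
C3: 4 σ bonds — 4 electron domains, sp3.
C4: 2 σ bonds, plus two π bonds; 2 regions of electron density → sp.
C5: 2 σ bonds, plus two π bonds; 2 regions of electron density → sp.
C6 — 2 σ bonds, plus two π bonds. Steric number 2, so sp.
C7 is sp: 2 σ bonds, plus two π bonds, 2 electron-density regions.

C1 sp2, C2 sp2, C3 sp3, C4 sp, C5 sp, C6 sp, C7 sp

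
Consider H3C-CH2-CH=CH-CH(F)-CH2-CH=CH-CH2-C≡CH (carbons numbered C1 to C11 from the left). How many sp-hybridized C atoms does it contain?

2

C1: sp3
C2: sp3
C3: sp2
C4: sp2
C5: sp3
C6: sp3
C7: sp2
C8: sp2
C9: sp3
C10: sp ✓
C11: sp ✓
C10, C11 → 2 sp carbons.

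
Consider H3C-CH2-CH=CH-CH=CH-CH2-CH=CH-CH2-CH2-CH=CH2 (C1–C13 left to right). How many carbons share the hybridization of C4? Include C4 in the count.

C4 is sp2 (one π bond).
C1: sp3
C2: sp3
C3: sp2 ✓
C4: sp2 ✓
C5: sp2 ✓
C6: sp2 ✓
C7: sp3
C8: sp2 ✓
C9: sp2 ✓
C10: sp3
C11: sp3
C12: sp2 ✓
C13: sp2 ✓
8 carbons are sp2.

8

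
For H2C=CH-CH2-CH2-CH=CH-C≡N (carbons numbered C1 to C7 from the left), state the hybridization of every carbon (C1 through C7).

C1 sp2, C2 sp2, C3 sp3, C4 sp3, C5 sp2, C6 sp2, C7 sp

C1 is sp2: 3 σ bonds, plus one π bond, 3 electron-density regions.
C2 (3 σ bonds, plus one π bond) has steric number 3: sp2.
C3: 4 σ bonds; 4 regions of electron density → sp3.
C4 — 4 σ bonds. Steric number 4, so sp3.
C5: 3 σ bonds, plus one π bond — 3 electron domains, sp2.
C6: 3 σ bonds, plus one π bond — 3 electron domains, sp2.
C7: 2 σ bonds, plus two π bonds — 2 electron domains, sp.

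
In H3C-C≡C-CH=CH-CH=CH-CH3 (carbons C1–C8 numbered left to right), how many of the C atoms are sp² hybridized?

C1: sp3
C2: sp
C3: sp
C4: sp2 ✓
C5: sp2 ✓
C6: sp2 ✓
C7: sp2 ✓
C8: sp3
C4, C5, C6, C7 → 4 sp2 carbons.

4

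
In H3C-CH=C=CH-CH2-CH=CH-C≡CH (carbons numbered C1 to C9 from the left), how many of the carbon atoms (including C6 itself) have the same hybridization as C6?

C6 is sp2 (one π bond).
C1: sp3
C2: sp2 ✓
C3: sp
C4: sp2 ✓
C5: sp3
C6: sp2 ✓
C7: sp2 ✓
C8: sp
C9: sp
4 carbons are sp2.

4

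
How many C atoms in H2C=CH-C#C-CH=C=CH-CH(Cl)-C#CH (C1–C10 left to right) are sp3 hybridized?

C1: sp2
C2: sp2
C3: sp
C4: sp
C5: sp2
C6: sp
C7: sp2
C8: sp3 ✓
C9: sp
C10: sp
C8 → 1 sp3 carbon.

1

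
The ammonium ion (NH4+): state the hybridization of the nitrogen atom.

sp^3

Four σ bonds, no lone pair → sp3, tetrahedral.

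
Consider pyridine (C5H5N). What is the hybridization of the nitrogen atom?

N has two σ bonds and one lone pair in the ring plane (steric number 3 → sp2); its p orbital contributes one electron to the aromatic π system via the C=N double bond.

sp2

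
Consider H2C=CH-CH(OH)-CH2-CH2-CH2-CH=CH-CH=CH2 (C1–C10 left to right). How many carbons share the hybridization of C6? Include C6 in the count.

C6 is sp3 (only σ bonds).
C1: sp2
C2: sp2
C3: sp3 ✓
C4: sp3 ✓
C5: sp3 ✓
C6: sp3 ✓
C7: sp2
C8: sp2
C9: sp2
C10: sp2
4 carbons are sp3.

4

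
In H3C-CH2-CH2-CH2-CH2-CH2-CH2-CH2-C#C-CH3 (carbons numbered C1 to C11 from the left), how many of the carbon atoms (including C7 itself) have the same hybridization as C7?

C7 is sp3 (only σ bonds).
C1: sp3 ✓
C2: sp3 ✓
C3: sp3 ✓
C4: sp3 ✓
C5: sp3 ✓
C6: sp3 ✓
C7: sp3 ✓
C8: sp3 ✓
C9: sp
C10: sp
C11: sp3 ✓
9 carbons are sp3.

9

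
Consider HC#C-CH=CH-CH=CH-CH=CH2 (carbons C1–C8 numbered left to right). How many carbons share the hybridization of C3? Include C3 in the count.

C3 is sp2 (one π bond).
C1: sp
C2: sp
C3: sp2 ✓
C4: sp2 ✓
C5: sp2 ✓
C6: sp2 ✓
C7: sp2 ✓
C8: sp2 ✓
6 carbons are sp2.

6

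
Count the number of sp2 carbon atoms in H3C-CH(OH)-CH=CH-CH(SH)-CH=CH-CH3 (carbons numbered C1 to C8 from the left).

4

C1: sp3
C2: sp3
C3: sp2 ✓
C4: sp2 ✓
C5: sp3
C6: sp2 ✓
C7: sp2 ✓
C8: sp3
C3, C4, C6, C7 → 4 sp2 carbons.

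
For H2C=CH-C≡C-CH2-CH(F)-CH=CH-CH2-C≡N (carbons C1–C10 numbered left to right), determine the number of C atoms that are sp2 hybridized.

4

C1: sp2 ✓
C2: sp2 ✓
C3: sp
C4: sp
C5: sp3
C6: sp3
C7: sp2 ✓
C8: sp2 ✓
C9: sp3
C10: sp
C1, C2, C7, C8 → 4 sp2 carbons.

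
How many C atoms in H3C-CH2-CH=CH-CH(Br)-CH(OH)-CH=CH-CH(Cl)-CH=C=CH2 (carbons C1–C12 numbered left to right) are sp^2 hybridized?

C1: sp3
C2: sp3
C3: sp2 ✓
C4: sp2 ✓
C5: sp3
C6: sp3
C7: sp2 ✓
C8: sp2 ✓
C9: sp3
C10: sp2 ✓
C11: sp
C12: sp2 ✓
C3, C4, C7, C8, C10, C12 → 6 sp2 carbons.

6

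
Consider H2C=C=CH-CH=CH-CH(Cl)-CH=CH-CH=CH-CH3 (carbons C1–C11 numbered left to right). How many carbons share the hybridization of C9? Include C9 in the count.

8

C9 is sp2 (one π bond).
C1: sp2 ✓
C2: sp
C3: sp2 ✓
C4: sp2 ✓
C5: sp2 ✓
C6: sp3
C7: sp2 ✓
C8: sp2 ✓
C9: sp2 ✓
C10: sp2 ✓
C11: sp3
8 carbons are sp2.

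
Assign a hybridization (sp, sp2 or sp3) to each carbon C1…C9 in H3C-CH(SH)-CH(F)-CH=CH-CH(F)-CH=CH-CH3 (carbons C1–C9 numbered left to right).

C1 sp3, C2 sp3, C3 sp3, C4 sp2, C5 sp2, C6 sp3, C7 sp2, C8 sp2, C9 sp3

C1 carries 4 σ bonds, giving a steric number of 4, so it is sp3.
C2 is sp3: 4 σ bonds, 4 electron-density regions.
C3 has 4 σ bonds: steric number 4 → sp3.
C4 (3 σ bonds, plus one π bond) has steric number 3: sp2.
C5 has 3 σ bonds, plus one π bond: steric number 3 → sp2.
C6: 4 σ bonds — 4 electron domains, sp3.
C7: 3 σ bonds, plus one π bond — 3 electron domains, sp2.
C8 has 3 σ bonds, plus one π bond: steric number 3 → sp2.
C9 (4 σ bonds) has steric number 4: sp3.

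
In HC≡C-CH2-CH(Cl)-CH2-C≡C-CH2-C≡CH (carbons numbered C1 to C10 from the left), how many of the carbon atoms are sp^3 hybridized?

C1: sp
C2: sp
C3: sp3 ✓
C4: sp3 ✓
C5: sp3 ✓
C6: sp
C7: sp
C8: sp3 ✓
C9: sp
C10: sp
C3, C4, C5, C8 → 4 sp3 carbons.

4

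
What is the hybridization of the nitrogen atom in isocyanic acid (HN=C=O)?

sp²

The nitrogen atom carries 2 σ bonds and 1 lone pair, plus one π bond, giving a steric number of 3, so it is sp2.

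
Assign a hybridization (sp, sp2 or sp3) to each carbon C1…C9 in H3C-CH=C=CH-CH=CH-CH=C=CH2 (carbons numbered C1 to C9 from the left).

C1 sp3, C2 sp2, C3 sp, C4 sp2, C5 sp2, C6 sp2, C7 sp2, C8 sp, C9 sp2

C1: 4 σ bonds; 4 regions of electron density → sp3.
C2: 3 σ bonds, plus one π bond — 3 electron domains, sp2.
C3 (2 σ bonds, plus two π bonds) has steric number 2: sp.
C4 — 3 σ bonds, plus one π bond. Steric number 3, so sp2.
C5 is sp2: 3 σ bonds, plus one π bond, 3 electron-density regions.
C6 has 3 σ bonds, plus one π bond: steric number 3 → sp2.
C7: 3 σ bonds, plus one π bond — 3 electron domains, sp2.
C8 (2 σ bonds, plus two π bonds) has steric number 2: sp.
C9 carries 3 σ bonds, plus one π bond, giving a steric number of 3, so it is sp2.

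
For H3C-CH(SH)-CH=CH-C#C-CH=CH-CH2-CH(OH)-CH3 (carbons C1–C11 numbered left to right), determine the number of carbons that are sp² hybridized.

4

C1: sp3
C2: sp3
C3: sp2 ✓
C4: sp2 ✓
C5: sp
C6: sp
C7: sp2 ✓
C8: sp2 ✓
C9: sp3
C10: sp3
C11: sp3
C3, C4, C7, C8 → 4 sp2 carbons.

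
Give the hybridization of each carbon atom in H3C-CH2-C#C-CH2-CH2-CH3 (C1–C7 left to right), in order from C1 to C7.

C1 sp3, C2 sp3, C3 sp, C4 sp, C5 sp3, C6 sp3, C7 sp3

C1 is sp3: 4 σ bonds, 4 electron-density regions.
C2: 4 σ bonds — 4 electron domains, sp3.
C3 (2 σ bonds, plus two π bonds) has steric number 2: sp.
C4 (2 σ bonds, plus two π bonds) has steric number 2: sp.
C5 has 4 σ bonds: steric number 4 → sp3.
C6: 4 σ bonds; 4 regions of electron density → sp3.
C7 is sp3: 4 σ bonds, 4 electron-density regions.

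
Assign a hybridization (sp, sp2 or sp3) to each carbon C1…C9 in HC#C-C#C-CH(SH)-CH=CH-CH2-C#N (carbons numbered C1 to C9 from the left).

C1 sp, C2 sp, C3 sp, C4 sp, C5 sp3, C6 sp2, C7 sp2, C8 sp3, C9 sp

C1: 2 σ bonds, plus two π bonds; 2 regions of electron density → sp.
C2: 2 σ bonds, plus two π bonds — 2 electron domains, sp.
C3: 2 σ bonds, plus two π bonds — 2 electron domains, sp.
C4 (2 σ bonds, plus two π bonds) has steric number 2: sp.
C5 is sp3: 4 σ bonds, 4 electron-density regions.
C6 — 3 σ bonds, plus one π bond. Steric number 3, so sp2.
C7 has 3 σ bonds, plus one π bond: steric number 3 → sp2.
C8 carries 4 σ bonds, giving a steric number of 4, so it is sp3.
C9 — 2 σ bonds, plus two π bonds. Steric number 2, so sp.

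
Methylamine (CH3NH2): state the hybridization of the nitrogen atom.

sp³

Three σ bonds + one lone pair = steric number 4 → sp3.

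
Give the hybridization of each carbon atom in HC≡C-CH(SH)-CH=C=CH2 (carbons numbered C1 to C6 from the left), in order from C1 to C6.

C1 (2 σ bonds, plus two π bonds) has steric number 2: sp.
C2: 2 σ bonds, plus two π bonds — 2 electron domains, sp.
C3 is sp3: 4 σ bonds, 4 electron-density regions.
C4 — 3 σ bonds, plus one π bond. Steric number 3, so sp2.
C5 — 2 σ bonds, plus two π bonds. Steric number 2, so sp.
C6 — 3 σ bonds, plus one π bond. Steric number 3, so sp2.

C1 sp, C2 sp, C3 sp3, C4 sp2, C5 sp, C6 sp2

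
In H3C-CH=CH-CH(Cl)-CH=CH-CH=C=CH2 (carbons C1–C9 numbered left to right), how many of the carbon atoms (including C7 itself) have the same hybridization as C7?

C7 is sp2 (one π bond).
C1: sp3
C2: sp2 ✓
C3: sp2 ✓
C4: sp3
C5: sp2 ✓
C6: sp2 ✓
C7: sp2 ✓
C8: sp
C9: sp2 ✓
6 carbons are sp2.

6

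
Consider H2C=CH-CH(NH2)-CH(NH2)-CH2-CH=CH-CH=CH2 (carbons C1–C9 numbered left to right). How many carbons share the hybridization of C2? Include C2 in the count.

6

C2 is sp2 (one π bond).
C1: sp2 ✓
C2: sp2 ✓
C3: sp3
C4: sp3
C5: sp3
C6: sp2 ✓
C7: sp2 ✓
C8: sp2 ✓
C9: sp2 ✓
6 carbons are sp2.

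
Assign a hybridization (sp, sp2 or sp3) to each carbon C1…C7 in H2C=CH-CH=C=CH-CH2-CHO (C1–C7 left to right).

C1 sp2, C2 sp2, C3 sp2, C4 sp, C5 sp2, C6 sp3, C7 sp2

C1 — 3 σ bonds, plus one π bond. Steric number 3, so sp2.
C2 (3 σ bonds, plus one π bond) has steric number 3: sp2.
C3 has 3 σ bonds, plus one π bond: steric number 3 → sp2.
C4 is sp: 2 σ bonds, plus two π bonds, 2 electron-density regions.
C5 — 3 σ bonds, plus one π bond. Steric number 3, so sp2.
C6: 4 σ bonds; 4 regions of electron density → sp3.
C7: 3 σ bonds, plus one π bond; 3 regions of electron density → sp2.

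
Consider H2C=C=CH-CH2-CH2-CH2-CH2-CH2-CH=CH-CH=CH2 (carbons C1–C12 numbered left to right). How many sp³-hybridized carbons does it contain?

C1: sp2
C2: sp
C3: sp2
C4: sp3 ✓
C5: sp3 ✓
C6: sp3 ✓
C7: sp3 ✓
C8: sp3 ✓
C9: sp2
C10: sp2
C11: sp2
C12: sp2
C4, C5, C6, C7, C8 → 5 sp3 carbons.

5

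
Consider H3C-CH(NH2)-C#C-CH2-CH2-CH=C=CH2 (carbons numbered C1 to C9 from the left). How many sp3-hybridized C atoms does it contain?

4

C1: sp3 ✓
C2: sp3 ✓
C3: sp
C4: sp
C5: sp3 ✓
C6: sp3 ✓
C7: sp2
C8: sp
C9: sp2
C1, C2, C5, C6 → 4 sp3 carbons.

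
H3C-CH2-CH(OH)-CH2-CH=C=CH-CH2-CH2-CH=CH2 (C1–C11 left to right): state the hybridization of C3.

sp³

C3 carries 4 σ bonds, giving a steric number of 4, so it is sp3.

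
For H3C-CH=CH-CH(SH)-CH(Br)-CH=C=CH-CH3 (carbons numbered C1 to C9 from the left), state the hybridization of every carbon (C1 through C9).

C1 — 4 σ bonds. Steric number 4, so sp3.
C2 — 3 σ bonds, plus one π bond. Steric number 3, so sp2.
C3 is sp2: 3 σ bonds, plus one π bond, 3 electron-density regions.
C4: 4 σ bonds — 4 electron domains, sp3.
C5: 4 σ bonds — 4 electron domains, sp3.
C6 is sp2: 3 σ bonds, plus one π bond, 3 electron-density regions.
C7 carries 2 σ bonds, plus two π bonds, giving a steric number of 2, so it is sp.
C8 carries 3 σ bonds, plus one π bond, giving a steric number of 3, so it is sp2.
C9: 4 σ bonds — 4 electron domains, sp3.

C1 sp3, C2 sp2, C3 sp2, C4 sp3, C5 sp3, C6 sp2, C7 sp, C8 sp2, C9 sp3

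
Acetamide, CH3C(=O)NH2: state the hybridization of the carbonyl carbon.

sp2

The carbonyl carbon: 3 σ bonds, plus one π bond — 3 electron domains, sp2.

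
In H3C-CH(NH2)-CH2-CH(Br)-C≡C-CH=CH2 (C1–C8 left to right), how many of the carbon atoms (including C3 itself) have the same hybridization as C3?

C3 is sp3 (only σ bonds).
C1: sp3 ✓
C2: sp3 ✓
C3: sp3 ✓
C4: sp3 ✓
C5: sp
C6: sp
C7: sp2
C8: sp2
4 carbons are sp3.

4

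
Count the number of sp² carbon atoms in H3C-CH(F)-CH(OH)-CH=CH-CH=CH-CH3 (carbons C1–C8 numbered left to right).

4

C1: sp3
C2: sp3
C3: sp3
C4: sp2 ✓
C5: sp2 ✓
C6: sp2 ✓
C7: sp2 ✓
C8: sp3
C4, C5, C6, C7 → 4 sp2 carbons.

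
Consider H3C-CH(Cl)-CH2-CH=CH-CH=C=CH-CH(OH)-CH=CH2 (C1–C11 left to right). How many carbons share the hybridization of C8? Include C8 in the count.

6

C8 is sp2 (one π bond).
C1: sp3
C2: sp3
C3: sp3
C4: sp2 ✓
C5: sp2 ✓
C6: sp2 ✓
C7: sp
C8: sp2 ✓
C9: sp3
C10: sp2 ✓
C11: sp2 ✓
6 carbons are sp2.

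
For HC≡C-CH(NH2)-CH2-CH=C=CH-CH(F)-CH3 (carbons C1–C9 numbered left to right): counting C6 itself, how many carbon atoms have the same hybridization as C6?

3

C6 is sp (two π bonds).
C1: sp ✓
C2: sp ✓
C3: sp3
C4: sp3
C5: sp2
C6: sp ✓
C7: sp2
C8: sp3
C9: sp3
3 carbons are sp.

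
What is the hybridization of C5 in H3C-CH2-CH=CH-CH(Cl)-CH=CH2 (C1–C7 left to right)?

sp³

C5 is sp3: 4 σ bonds, 4 electron-density regions.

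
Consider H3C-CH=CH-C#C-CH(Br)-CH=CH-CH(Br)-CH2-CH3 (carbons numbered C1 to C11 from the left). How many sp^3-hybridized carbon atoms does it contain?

5

C1: sp3 ✓
C2: sp2
C3: sp2
C4: sp
C5: sp
C6: sp3 ✓
C7: sp2
C8: sp2
C9: sp3 ✓
C10: sp3 ✓
C11: sp3 ✓
C1, C6, C9, C10, C11 → 5 sp3 carbons.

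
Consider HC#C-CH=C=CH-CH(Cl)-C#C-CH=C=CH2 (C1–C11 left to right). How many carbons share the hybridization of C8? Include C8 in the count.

C8 is sp (two π bonds).
C1: sp ✓
C2: sp ✓
C3: sp2
C4: sp ✓
C5: sp2
C6: sp3
C7: sp ✓
C8: sp ✓
C9: sp2
C10: sp ✓
C11: sp2
6 carbons are sp.

6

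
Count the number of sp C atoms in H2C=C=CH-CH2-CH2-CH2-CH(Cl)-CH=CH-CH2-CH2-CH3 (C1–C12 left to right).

1

C1: sp2
C2: sp ✓
C3: sp2
C4: sp3
C5: sp3
C6: sp3
C7: sp3
C8: sp2
C9: sp2
C10: sp3
C11: sp3
C12: sp3
C2 → 1 sp carbon.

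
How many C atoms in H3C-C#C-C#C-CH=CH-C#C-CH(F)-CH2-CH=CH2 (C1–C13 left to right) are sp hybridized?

C1: sp3
C2: sp ✓
C3: sp ✓
C4: sp ✓
C5: sp ✓
C6: sp2
C7: sp2
C8: sp ✓
C9: sp ✓
C10: sp3
C11: sp3
C12: sp2
C13: sp2
C2, C3, C4, C5, C8, C9 → 6 sp carbons.

6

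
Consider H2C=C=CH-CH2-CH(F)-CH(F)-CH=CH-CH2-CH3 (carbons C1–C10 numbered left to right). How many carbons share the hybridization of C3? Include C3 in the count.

4

C3 is sp2 (one π bond).
C1: sp2 ✓
C2: sp
C3: sp2 ✓
C4: sp3
C5: sp3
C6: sp3
C7: sp2 ✓
C8: sp2 ✓
C9: sp3
C10: sp3
4 carbons are sp2.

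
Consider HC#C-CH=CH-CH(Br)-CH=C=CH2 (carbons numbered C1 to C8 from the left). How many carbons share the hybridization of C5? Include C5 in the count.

1

C5 is sp3 (only σ bonds).
C1: sp
C2: sp
C3: sp2
C4: sp2
C5: sp3 ✓
C6: sp2
C7: sp
C8: sp2
1 carbon is sp3.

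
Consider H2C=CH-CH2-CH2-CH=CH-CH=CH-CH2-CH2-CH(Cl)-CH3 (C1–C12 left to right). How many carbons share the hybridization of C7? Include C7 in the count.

6

C7 is sp2 (one π bond).
C1: sp2 ✓
C2: sp2 ✓
C3: sp3
C4: sp3
C5: sp2 ✓
C6: sp2 ✓
C7: sp2 ✓
C8: sp2 ✓
C9: sp3
C10: sp3
C11: sp3
C12: sp3
6 carbons are sp2.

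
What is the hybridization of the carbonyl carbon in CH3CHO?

sp2

The carbonyl carbon carries 3 σ bonds, plus one π bond, giving a steric number of 3, so it is sp2.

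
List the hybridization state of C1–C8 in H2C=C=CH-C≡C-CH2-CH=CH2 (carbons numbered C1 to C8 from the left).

C1 sp2, C2 sp, C3 sp2, C4 sp, C5 sp, C6 sp3, C7 sp2, C8 sp2

C1 carries 3 σ bonds, plus one π bond, giving a steric number of 3, so it is sp2.
C2 — 2 σ bonds, plus two π bonds. Steric number 2, so sp.
C3 (3 σ bonds, plus one π bond) has steric number 3: sp2.
C4: 2 σ bonds, plus two π bonds — 2 electron domains, sp.
C5: 2 σ bonds, plus two π bonds — 2 electron domains, sp.
C6 is sp3: 4 σ bonds, 4 electron-density regions.
C7 (3 σ bonds, plus one π bond) has steric number 3: sp2.
C8 carries 3 σ bonds, plus one π bond, giving a steric number of 3, so it is sp2.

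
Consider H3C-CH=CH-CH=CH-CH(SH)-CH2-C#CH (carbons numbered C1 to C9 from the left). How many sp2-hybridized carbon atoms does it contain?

4

C1: sp3
C2: sp2 ✓
C3: sp2 ✓
C4: sp2 ✓
C5: sp2 ✓
C6: sp3
C7: sp3
C8: sp
C9: sp
C2, C3, C4, C5 → 4 sp2 carbons.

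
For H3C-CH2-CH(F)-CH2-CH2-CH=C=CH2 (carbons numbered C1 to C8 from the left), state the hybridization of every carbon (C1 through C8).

C1 — 4 σ bonds. Steric number 4, so sp3.
C2 has 4 σ bonds: steric number 4 → sp3.
C3 has 4 σ bonds: steric number 4 → sp3.
C4 is sp3: 4 σ bonds, 4 electron-density regions.
C5: 4 σ bonds; 4 regions of electron density → sp3.
C6 has 3 σ bonds, plus one π bond: steric number 3 → sp2.
C7 (2 σ bonds, plus two π bonds) has steric number 2: sp.
C8 — 3 σ bonds, plus one π bond. Steric number 3, so sp2.

C1 sp3, C2 sp3, C3 sp3, C4 sp3, C5 sp3, C6 sp2, C7 sp, C8 sp2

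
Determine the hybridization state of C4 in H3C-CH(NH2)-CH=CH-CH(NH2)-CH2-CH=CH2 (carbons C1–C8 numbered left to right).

sp2

C4 carries 3 σ bonds, plus one π bond, giving a steric number of 3, so it is sp2.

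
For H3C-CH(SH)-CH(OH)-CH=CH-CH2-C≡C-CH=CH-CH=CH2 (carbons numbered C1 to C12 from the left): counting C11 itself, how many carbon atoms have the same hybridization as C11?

C11 is sp2 (one π bond).
C1: sp3
C2: sp3
C3: sp3
C4: sp2 ✓
C5: sp2 ✓
C6: sp3
C7: sp
C8: sp
C9: sp2 ✓
C10: sp2 ✓
C11: sp2 ✓
C12: sp2 ✓
6 carbons are sp2.

6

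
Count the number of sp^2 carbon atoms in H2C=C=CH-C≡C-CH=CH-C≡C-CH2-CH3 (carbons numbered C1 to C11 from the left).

4

C1: sp2 ✓
C2: sp
C3: sp2 ✓
C4: sp
C5: sp
C6: sp2 ✓
C7: sp2 ✓
C8: sp
C9: sp
C10: sp3
C11: sp3
C1, C3, C6, C7 → 4 sp2 carbons.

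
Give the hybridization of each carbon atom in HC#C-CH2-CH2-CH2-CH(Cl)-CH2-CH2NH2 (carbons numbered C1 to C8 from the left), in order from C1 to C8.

C1 — 2 σ bonds, plus two π bonds. Steric number 2, so sp.
C2: 2 σ bonds, plus two π bonds; 2 regions of electron density → sp.
C3 is sp3: 4 σ bonds, 4 electron-density regions.
C4 — 4 σ bonds. Steric number 4, so sp3.
C5 has 4 σ bonds: steric number 4 → sp3.
C6 — 4 σ bonds. Steric number 4, so sp3.
C7 carries 4 σ bonds, giving a steric number of 4, so it is sp3.
C8 (4 σ bonds) has steric number 4: sp3.

C1 sp, C2 sp, C3 sp3, C4 sp3, C5 sp3, C6 sp3, C7 sp3, C8 sp3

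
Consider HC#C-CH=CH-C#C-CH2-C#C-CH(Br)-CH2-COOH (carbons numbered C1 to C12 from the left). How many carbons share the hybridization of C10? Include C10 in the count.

C10 is sp3 (only σ bonds).
C1: sp
C2: sp
C3: sp2
C4: sp2
C5: sp
C6: sp
C7: sp3 ✓
C8: sp
C9: sp
C10: sp3 ✓
C11: sp3 ✓
C12: sp2
3 carbons are sp3.

3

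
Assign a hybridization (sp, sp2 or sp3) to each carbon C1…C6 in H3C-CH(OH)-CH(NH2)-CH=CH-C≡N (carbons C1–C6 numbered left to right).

C1 sp3, C2 sp3, C3 sp3, C4 sp2, C5 sp2, C6 sp

C1: 4 σ bonds; 4 regions of electron density → sp3.
C2: 4 σ bonds — 4 electron domains, sp3.
C3 is sp3: 4 σ bonds, 4 electron-density regions.
C4: 3 σ bonds, plus one π bond — 3 electron domains, sp2.
C5 — 3 σ bonds, plus one π bond. Steric number 3, so sp2.
C6 (2 σ bonds, plus two π bonds) has steric number 2: sp.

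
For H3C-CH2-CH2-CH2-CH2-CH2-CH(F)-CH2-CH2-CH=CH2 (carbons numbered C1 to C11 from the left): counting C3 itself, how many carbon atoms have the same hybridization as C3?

9

C3 is sp3 (only σ bonds).
C1: sp3 ✓
C2: sp3 ✓
C3: sp3 ✓
C4: sp3 ✓
C5: sp3 ✓
C6: sp3 ✓
C7: sp3 ✓
C8: sp3 ✓
C9: sp3 ✓
C10: sp2
C11: sp2
9 carbons are sp3.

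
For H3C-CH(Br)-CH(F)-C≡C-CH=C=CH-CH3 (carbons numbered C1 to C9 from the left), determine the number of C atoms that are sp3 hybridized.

C1: sp3 ✓
C2: sp3 ✓
C3: sp3 ✓
C4: sp
C5: sp
C6: sp2
C7: sp
C8: sp2
C9: sp3 ✓
C1, C2, C3, C9 → 4 sp3 carbons.

4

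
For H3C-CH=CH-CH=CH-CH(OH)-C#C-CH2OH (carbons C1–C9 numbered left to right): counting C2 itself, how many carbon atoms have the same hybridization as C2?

4

C2 is sp2 (one π bond).
C1: sp3
C2: sp2 ✓
C3: sp2 ✓
C4: sp2 ✓
C5: sp2 ✓
C6: sp3
C7: sp
C8: sp
C9: sp3
4 carbons are sp2.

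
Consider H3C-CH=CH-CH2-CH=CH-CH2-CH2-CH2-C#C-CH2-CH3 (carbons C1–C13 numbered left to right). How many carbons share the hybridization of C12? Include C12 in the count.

7

C12 is sp3 (only σ bonds).
C1: sp3 ✓
C2: sp2
C3: sp2
C4: sp3 ✓
C5: sp2
C6: sp2
C7: sp3 ✓
C8: sp3 ✓
C9: sp3 ✓
C10: sp
C11: sp
C12: sp3 ✓
C13: sp3 ✓
7 carbons are sp3.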